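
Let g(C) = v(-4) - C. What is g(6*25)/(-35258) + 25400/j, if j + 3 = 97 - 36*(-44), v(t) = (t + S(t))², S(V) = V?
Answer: 223924377/14790731 ≈ 15.140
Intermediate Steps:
v(t) = 4*t² (v(t) = (t + t)² = (2*t)² = 4*t²)
j = 1678 (j = -3 + (97 - 36*(-44)) = -3 + (97 + 1584) = -3 + 1681 = 1678)
g(C) = 64 - C (g(C) = 4*(-4)² - C = 4*16 - C = 64 - C)
g(6*25)/(-35258) + 25400/j = (64 - 6*25)/(-35258) + 25400/1678 = (64 - 1*150)*(-1/35258) + 25400*(1/1678) = (64 - 150)*(-1/35258) + 12700/839 = -86*(-1/35258) + 12700/839 = 43/17629 + 12700/839 = 223924377/14790731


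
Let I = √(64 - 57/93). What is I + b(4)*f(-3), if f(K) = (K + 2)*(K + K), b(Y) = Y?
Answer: 24 + √60915/31 ≈ 31.962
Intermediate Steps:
f(K) = 2*K*(2 + K) (f(K) = (2 + K)*(2*K) = 2*K*(2 + K))
I = √60915/31 (I = √(64 - 57*1/93) = √(64 - 19/31) = √(1965/31) = √60915/31 ≈ 7.9616)
I + b(4)*f(-3) = √60915/31 + 4*(2*(-3)*(2 - 3)) = √60915/31 + 4*(2*(-3)*(-1)) = √60915/31 + 4*6 = √60915/31 + 24 = 24 + √60915/31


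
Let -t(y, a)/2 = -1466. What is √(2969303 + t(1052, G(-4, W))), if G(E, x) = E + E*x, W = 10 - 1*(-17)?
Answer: √2972235 ≈ 1724.0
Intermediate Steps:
W = 27 (W = 10 + 17 = 27)
t(y, a) = 2932 (t(y, a) = -2*(-1466) = 2932)
√(2969303 + t(1052, G(-4, W))) = √(2969303 + 2932) = √2972235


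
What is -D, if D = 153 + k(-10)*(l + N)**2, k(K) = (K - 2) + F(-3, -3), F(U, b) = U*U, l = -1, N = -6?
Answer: -6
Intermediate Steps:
F(U, b) = U**2
k(K) = 7 + K (k(K) = (K - 2) + (-3)**2 = (-2 + K) + 9 = 7 + K)
D = 6 (D = 153 + (7 - 10)*(-1 - 6)**2 = 153 - 3*(-7)**2 = 153 - 3*49 = 153 - 147 = 6)
-D = -1*6 = -6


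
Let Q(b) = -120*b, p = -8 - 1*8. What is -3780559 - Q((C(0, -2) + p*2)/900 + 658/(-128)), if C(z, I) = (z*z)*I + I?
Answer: -453741649/120 ≈ -3.7812e+6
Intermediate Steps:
C(z, I) = I + I*z**2 (C(z, I) = z**2*I + I = I*z**2 + I = I + I*z**2)
p = -16 (p = -8 - 8 = -16)
-3780559 - Q((C(0, -2) + p*2)/900 + 658/(-128)) = -3780559 - (-120)*((-2*(1 + 0**2) - 16*2)/900 + 658/(-128)) = -3780559 - (-120)*((-2*(1 + 0) - 32)*(1/900) + 658*(-1/128)) = -3780559 - (-120)*((-2*1 - 32)*(1/900) - 329/64) = -3780559 - (-120)*((-2 - 32)*(1/900) - 329/64) = -3780559 - (-120)*(-34*1/900 - 329/64) = -3780559 - (-120)*(-17/450 - 329/64) = -3780559 - (-120)*(-74569)/14400 = -3780559 - 1*74569/120 = -3780559 - 74569/120 = -453741649/120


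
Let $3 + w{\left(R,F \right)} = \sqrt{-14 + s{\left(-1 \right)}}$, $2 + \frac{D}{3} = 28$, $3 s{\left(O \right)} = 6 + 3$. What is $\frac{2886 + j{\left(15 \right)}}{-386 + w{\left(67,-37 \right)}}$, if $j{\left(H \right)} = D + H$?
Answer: $- \frac{386277}{50444} - \frac{993 i \sqrt{11}}{50444} \approx -7.6575 - 0.065288 i$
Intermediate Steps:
$s{\left(O \right)} = 3$ ($s{\left(O \right)} = \frac{6 + 3}{3} = \frac{1}{3} \cdot 9 = 3$)
$D = 78$ ($D = -6 + 3 \cdot 28 = -6 + 84 = 78$)
$w{\left(R,F \right)} = -3 + i \sqrt{11}$ ($w{\left(R,F \right)} = -3 + \sqrt{-14 + 3} = -3 + \sqrt{-11} = -3 + i \sqrt{11}$)
$j{\left(H \right)} = 78 + H$
$\frac{2886 + j{\left(15 \right)}}{-386 + w{\left(67,-37 \right)}} = \frac{2886 + \left(78 + 15\right)}{-386 - \left(3 - i \sqrt{11}\right)} = \frac{2886 + 93}{-389 + i \sqrt{11}} = \frac{2979}{-389 + i \sqrt{11}}$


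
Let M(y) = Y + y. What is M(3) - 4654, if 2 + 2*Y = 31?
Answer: -9273/2 ≈ -4636.5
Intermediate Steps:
Y = 29/2 (Y = -1 + (½)*31 = -1 + 31/2 = 29/2 ≈ 14.500)
M(y) = 29/2 + y
M(3) - 4654 = (29/2 + 3) - 4654 = 35/2 - 4654 = -9273/2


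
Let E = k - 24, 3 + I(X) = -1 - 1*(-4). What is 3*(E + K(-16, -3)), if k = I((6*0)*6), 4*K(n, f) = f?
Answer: -297/4 ≈ -74.250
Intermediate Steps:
K(n, f) = f/4
I(X) = 0 (I(X) = -3 + (-1 - 1*(-4)) = -3 + (-1 + 4) = -3 + 3 = 0)
k = 0
E = -24 (E = 0 - 24 = -24)
3*(E + K(-16, -3)) = 3*(-24 + (1/4)*(-3)) = 3*(-24 - 3/4) = 3*(-99/4) = -297/4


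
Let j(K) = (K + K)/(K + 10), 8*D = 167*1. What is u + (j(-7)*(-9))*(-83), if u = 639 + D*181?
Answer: 7451/8 ≈ 931.38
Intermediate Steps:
D = 167/8 (D = (167*1)/8 = (⅛)*167 = 167/8 ≈ 20.875)
j(K) = 2*K/(10 + K) (j(K) = (2*K)/(10 + K) = 2*K/(10 + K))
u = 35339/8 (u = 639 + (167/8)*181 = 639 + 30227/8 = 35339/8 ≈ 4417.4)
u + (j(-7)*(-9))*(-83) = 35339/8 + ((2*(-7)/(10 - 7))*(-9))*(-83) = 35339/8 + ((2*(-7)/3)*(-9))*(-83) = 35339/8 + ((2*(-7)*(⅓))*(-9))*(-83) = 35339/8 - 14/3*(-9)*(-83) = 35339/8 + 42*(-83) = 35339/8 - 3486 = 7451/8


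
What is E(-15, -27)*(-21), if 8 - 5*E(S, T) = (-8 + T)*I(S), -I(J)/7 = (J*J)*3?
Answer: 3472707/5 ≈ 6.9454e+5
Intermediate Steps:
I(J) = -21*J**2 (I(J) = -7*J*J*3 = -7*J**2*3 = -21*J**2)
E(S, T) = 8/5 + 21*S**2*(-8 + T)/5 (E(S, T) = 8/5 - (-8 + T)*(-21*S**2)/5 = 8/5 - (-21)*S**2*(-8 + T)/5 = 8/5 + 21*S**2*(-8 + T)/5)
E(-15, -27)*(-21) = (8/5 - 168/5*(-15)**2 + (21/5)*(-27)*(-15)**2)*(-21) = (8/5 - 168/5*225 + (21/5)*(-27)*225)*(-21) = (8/5 - 7560 - 25515)*(-21) = -165367/5*(-21) = 3472707/5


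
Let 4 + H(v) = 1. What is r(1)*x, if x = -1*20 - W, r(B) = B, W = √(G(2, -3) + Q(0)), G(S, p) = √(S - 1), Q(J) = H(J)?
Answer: -20 - I*√2 ≈ -20.0 - 1.4142*I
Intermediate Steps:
H(v) = -3 (H(v) = -4 + 1 = -3)
Q(J) = -3
G(S, p) = √(-1 + S)
W = I*√2 (W = √(√(-1 + 2) - 3) = √(√1 - 3) = √(1 - 3) = √(-2) = I*√2 ≈ 1.4142*I)
x = -20 - I*√2 (x = -1*20 - I*√2 = -20 - I*√2 ≈ -20.0 - 1.4142*I)
r(1)*x = 1*(-20 - I*√2) = -20 - I*√2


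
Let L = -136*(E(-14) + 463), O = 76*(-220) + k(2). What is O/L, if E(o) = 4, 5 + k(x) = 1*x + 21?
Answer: 8351/31756 ≈ 0.26297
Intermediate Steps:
k(x) = 16 + x (k(x) = -5 + (1*x + 21) = -5 + (x + 21) = -5 + (21 + x) = 16 + x)
O = -16702 (O = 76*(-220) + (16 + 2) = -16720 + 18 = -16702)
L = -63512 (L = -136*(4 + 463) = -136*467 = -63512)
O/L = -16702/(-63512) = -16702*(-1/63512) = 8351/31756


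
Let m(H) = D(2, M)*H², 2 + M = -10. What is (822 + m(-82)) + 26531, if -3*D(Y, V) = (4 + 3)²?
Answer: -247417/3 ≈ -82472.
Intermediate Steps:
M = -12 (M = -2 - 10 = -12)
D(Y, V) = -49/3 (D(Y, V) = -(4 + 3)²/3 = -⅓*7² = -⅓*49 = -49/3)
m(H) = -49*H²/3
(822 + m(-82)) + 26531 = (822 - 49/3*(-82)²) + 26531 = (822 - 49/3*6724) + 26531 = (822 - 329476/3) + 26531 = -327010/3 + 26531 = -247417/3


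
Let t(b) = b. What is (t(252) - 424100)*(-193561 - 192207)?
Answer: 163506995264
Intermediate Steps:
(t(252) - 424100)*(-193561 - 192207) = (252 - 424100)*(-193561 - 192207) = -423848*(-385768) = 163506995264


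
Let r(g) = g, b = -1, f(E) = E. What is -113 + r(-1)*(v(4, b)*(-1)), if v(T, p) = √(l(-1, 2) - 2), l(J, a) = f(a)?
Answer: -113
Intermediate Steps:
l(J, a) = a
v(T, p) = 0 (v(T, p) = √(2 - 2) = √0 = 0)
-113 + r(-1)*(v(4, b)*(-1)) = -113 - 0*(-1) = -113 - 1*0 = -113 + 0 = -113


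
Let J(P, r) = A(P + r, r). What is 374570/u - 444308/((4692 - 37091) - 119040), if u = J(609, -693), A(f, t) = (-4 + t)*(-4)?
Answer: 28981618467/211105966 ≈ 137.28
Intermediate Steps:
A(f, t) = 16 - 4*t
J(P, r) = 16 - 4*r
u = 2788 (u = 16 - 4*(-693) = 16 + 2772 = 2788)
374570/u - 444308/((4692 - 37091) - 119040) = 374570/2788 - 444308/((4692 - 37091) - 119040) = 374570*(1/2788) - 444308/(-32399 - 119040) = 187285/1394 - 444308/(-151439) = 187285/1394 - 444308*(-1/151439) = 187285/1394 + 444308/151439 = 28981618467/211105966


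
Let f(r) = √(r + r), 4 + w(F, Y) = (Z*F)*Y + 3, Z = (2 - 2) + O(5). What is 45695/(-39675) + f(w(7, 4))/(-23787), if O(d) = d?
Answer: -9139/7935 - √278/23787 ≈ -1.1524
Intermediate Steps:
Z = 5 (Z = (2 - 2) + 5 = 0 + 5 = 5)
w(F, Y) = -1 + 5*F*Y (w(F, Y) = -4 + ((5*F)*Y + 3) = -4 + (5*F*Y + 3) = -4 + (3 + 5*F*Y) = -1 + 5*F*Y)
f(r) = √2*√r (f(r) = √(2*r) = √2*√r)
45695/(-39675) + f(w(7, 4))/(-23787) = 45695/(-39675) + (√2*√(-1 + 5*7*4))/(-23787) = 45695*(-1/39675) + (√2*√(-1 + 140))*(-1/23787) = -9139/7935 + (√2*√139)*(-1/23787) = -9139/7935 + √278*(-1/23787) = -9139/7935 - √278/23787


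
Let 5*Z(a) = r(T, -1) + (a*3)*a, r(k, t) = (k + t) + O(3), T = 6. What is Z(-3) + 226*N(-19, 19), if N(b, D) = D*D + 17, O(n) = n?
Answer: 85435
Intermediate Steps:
r(k, t) = 3 + k + t (r(k, t) = (k + t) + 3 = 3 + k + t)
Z(a) = 8/5 + 3*a²/5 (Z(a) = ((3 + 6 - 1) + (a*3)*a)/5 = (8 + (3*a)*a)/5 = (8 + 3*a²)/5 = 8/5 + 3*a²/5)
N(b, D) = 17 + D² (N(b, D) = D² + 17 = 17 + D²)
Z(-3) + 226*N(-19, 19) = (8/5 + (⅗)*(-3)²) + 226*(17 + 19²) = (8/5 + (⅗)*9) + 226*(17 + 361) = (8/5 + 27/5) + 226*378 = 7 + 85428 = 85435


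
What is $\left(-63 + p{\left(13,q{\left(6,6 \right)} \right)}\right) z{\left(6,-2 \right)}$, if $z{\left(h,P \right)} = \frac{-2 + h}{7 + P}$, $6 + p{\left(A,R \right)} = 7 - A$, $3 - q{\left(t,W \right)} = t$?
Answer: $-60$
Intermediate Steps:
$q{\left(t,W \right)} = 3 - t$
$p{\left(A,R \right)} = 1 - A$ ($p{\left(A,R \right)} = -6 - \left(-7 + A\right) = 1 - A$)
$z{\left(h,P \right)} = \frac{-2 + h}{7 + P}$
$\left(-63 + p{\left(13,q{\left(6,6 \right)} \right)}\right) z{\left(6,-2 \right)} = \left(-63 + \left(1 - 13\right)\right) \frac{-2 + 6}{7 - 2} = \left(-63 + \left(1 - 13\right)\right) \frac{1}{5} \cdot 4 = \left(-63 - 12\right) \frac{1}{5} \cdot 4 = \left(-75\right) \frac{4}{5} = -60$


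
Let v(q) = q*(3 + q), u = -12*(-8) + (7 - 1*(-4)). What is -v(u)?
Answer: -11770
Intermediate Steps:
u = 107 (u = 96 + (7 + 4) = 96 + 11 = 107)
-v(u) = -107*(3 + 107) = -107*110 = -1*11770 = -11770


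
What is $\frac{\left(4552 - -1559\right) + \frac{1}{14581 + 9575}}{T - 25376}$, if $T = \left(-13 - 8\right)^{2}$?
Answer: $- \frac{147617317}{602329860} \approx -0.24508$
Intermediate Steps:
$T = 441$ ($T = \left(-21\right)^{2} = 441$)
$\frac{\left(4552 - -1559\right) + \frac{1}{14581 + 9575}}{T - 25376} = \frac{\left(4552 - -1559\right) + \frac{1}{14581 + 9575}}{441 - 25376} = \frac{\left(4552 + 1559\right) + \frac{1}{24156}}{-24935} = \left(6111 + \frac{1}{24156}\right) \left(- \frac{1}{24935}\right) = \frac{147617317}{24156} \left(- \frac{1}{24935}\right) = - \frac{147617317}{602329860}$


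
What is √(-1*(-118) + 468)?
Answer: √586 ≈ 24.207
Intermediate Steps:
√(-1*(-118) + 468) = √(118 + 468) = √586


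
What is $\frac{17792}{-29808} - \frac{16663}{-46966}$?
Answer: $- \frac{921001}{3804246} \approx -0.2421$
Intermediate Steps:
$\frac{17792}{-29808} - \frac{16663}{-46966} = 17792 \left(- \frac{1}{29808}\right) - - \frac{16663}{46966} = - \frac{1112}{1863} + \frac{16663}{46966} = - \frac{921001}{3804246}$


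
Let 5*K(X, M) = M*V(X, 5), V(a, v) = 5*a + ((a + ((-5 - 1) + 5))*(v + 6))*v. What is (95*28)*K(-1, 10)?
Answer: -611800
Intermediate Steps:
V(a, v) = 5*a + v*(-1 + a)*(6 + v) (V(a, v) = 5*a + ((a + (-6 + 5))*(6 + v))*v = 5*a + ((a - 1)*(6 + v))*v = 5*a + ((-1 + a)*(6 + v))*v = 5*a + v*(-1 + a)*(6 + v))
K(X, M) = M*(-55 + 60*X)/5 (K(X, M) = (M*(-1*5² - 6*5 + 5*X + X*5² + 6*X*5))/5 = (M*(-1*25 - 30 + 5*X + X*25 + 30*X))/5 = (M*(-25 - 30 + 5*X + 25*X + 30*X))/5 = (M*(-55 + 60*X))/5 = M*(-55 + 60*X)/5)
(95*28)*K(-1, 10) = (95*28)*(10*(-11 + 12*(-1))) = 2660*(10*(-11 - 12)) = 2660*(10*(-23)) = 2660*(-230) = -611800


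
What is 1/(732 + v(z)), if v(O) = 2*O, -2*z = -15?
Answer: 1/747 ≈ 0.0013387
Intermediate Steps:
z = 15/2 (z = -½*(-15) = 15/2 ≈ 7.5000)
1/(732 + v(z)) = 1/(732 + 2*(15/2)) = 1/(732 + 15) = 1/747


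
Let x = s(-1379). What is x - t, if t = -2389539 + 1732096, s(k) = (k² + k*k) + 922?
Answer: 4461647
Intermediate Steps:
s(k) = 922 + 2*k² (s(k) = (k² + k²) + 922 = 2*k² + 922 = 922 + 2*k²)
t = -657443
x = 3804204 (x = 922 + 2*(-1379)² = 922 + 2*1901641 = 922 + 3803282 = 3804204)
x - t = 3804204 - 1*(-657443) = 3804204 + 657443 = 4461647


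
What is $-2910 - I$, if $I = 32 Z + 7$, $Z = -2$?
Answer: $-2853$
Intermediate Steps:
$I = -57$ ($I = 32 \left(-2\right) + 7 = -64 + 7 = -57$)
$-2910 - I = -2910 - -57 = -2910 + 57 = -2853$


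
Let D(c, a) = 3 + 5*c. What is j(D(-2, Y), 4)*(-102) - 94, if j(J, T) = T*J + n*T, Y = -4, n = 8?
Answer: -502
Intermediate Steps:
j(J, T) = 8*T + J*T (j(J, T) = T*J + 8*T = J*T + 8*T = 8*T + J*T)
j(D(-2, Y), 4)*(-102) - 94 = (4*(8 + (3 + 5*(-2))))*(-102) - 94 = (4*(8 + (3 - 10)))*(-102) - 94 = (4*(8 - 7))*(-102) - 94 = (4*1)*(-102) - 94 = 4*(-102) - 94 = -408 - 94 = -502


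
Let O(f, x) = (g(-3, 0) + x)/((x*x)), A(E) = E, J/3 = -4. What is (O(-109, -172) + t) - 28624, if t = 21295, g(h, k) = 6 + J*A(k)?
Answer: -108410651/14792 ≈ -7329.0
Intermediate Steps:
J = -12 (J = 3*(-4) = -12)
g(h, k) = 6 - 12*k
O(f, x) = (6 + x)/x**2 (O(f, x) = ((6 - 12*0) + x)/((x*x)) = ((6 + 0) + x)/(x**2) = (6 + x)/x**2)
(O(-109, -172) + t) - 28624 = ((6 - 172)/(-172)**2 + 21295) - 28624 = ((1/29584)*(-166) + 21295) - 28624 = (-83/14792 + 21295) - 28624 = 314995557/14792 - 28624 = -108410651/14792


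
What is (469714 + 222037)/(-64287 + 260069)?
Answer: 691751/195782 ≈ 3.5333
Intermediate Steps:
(469714 + 222037)/(-64287 + 260069) = 691751/195782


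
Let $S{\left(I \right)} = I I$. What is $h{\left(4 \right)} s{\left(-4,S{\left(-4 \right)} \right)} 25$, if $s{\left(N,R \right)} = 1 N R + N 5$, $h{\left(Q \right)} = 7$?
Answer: $-14700$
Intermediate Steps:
$S{\left(I \right)} = I^{2}$
$s{\left(N,R \right)} = 5 N + N R$ ($s{\left(N,R \right)} = N R + 5 N = 5 N + N R$)
$h{\left(4 \right)} s{\left(-4,S{\left(-4 \right)} \right)} 25 = 7 \left(- 4 \left(5 + \left(-4\right)^{2}\right)\right) 25 = 7 \left(- 4 \left(5 + 16\right)\right) 25 = 7 \left(\left(-4\right) 21\right) 25 = 7 \left(-84\right) 25 = \left(-588\right) 25 = -14700$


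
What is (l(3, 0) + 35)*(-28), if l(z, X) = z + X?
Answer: -1064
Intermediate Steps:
l(z, X) = X + z
(l(3, 0) + 35)*(-28) = ((0 + 3) + 35)*(-28) = (3 + 35)*(-28) = 38*(-28) = -1064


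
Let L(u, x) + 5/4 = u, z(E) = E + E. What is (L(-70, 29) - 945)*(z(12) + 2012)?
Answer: -2069085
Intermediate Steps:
z(E) = 2*E
L(u, x) = -5/4 + u
(L(-70, 29) - 945)*(z(12) + 2012) = ((-5/4 - 70) - 945)*(2*12 + 2012) = (-285/4 - 945)*(24 + 2012) = -4065/4*2036 = -2069085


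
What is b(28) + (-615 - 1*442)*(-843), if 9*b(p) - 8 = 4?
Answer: 2673157/3 ≈ 8.9105e+5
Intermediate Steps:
b(p) = 4/3 (b(p) = 8/9 + (⅑)*4 = 8/9 + 4/9 = 4/3)
b(28) + (-615 - 1*442)*(-843) = 4/3 + (-615 - 1*442)*(-843) = 4/3 + (-615 - 442)*(-843) = 4/3 - 1057*(-843) = 4/3 + 891051 = 2673157/3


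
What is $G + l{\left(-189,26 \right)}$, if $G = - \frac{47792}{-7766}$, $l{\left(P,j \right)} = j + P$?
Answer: $- \frac{609033}{3883} \approx -156.85$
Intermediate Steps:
$l{\left(P,j \right)} = P + j$
$G = \frac{23896}{3883}$ ($G = \left(-47792\right) \left(- \frac{1}{7766}\right) = \frac{23896}{3883} \approx 6.154$)
$G + l{\left(-189,26 \right)} = \frac{23896}{3883} + \left(-189 + 26\right) = \frac{23896}{3883} - 163 = - \frac{609033}{3883}$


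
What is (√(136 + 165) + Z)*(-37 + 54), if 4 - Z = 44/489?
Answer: 32504/489 + 17*√301 ≈ 361.41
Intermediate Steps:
Z = 1912/489 (Z = 4 - 44/489 = 1912/489 ≈ 3.9100)
(√(136 + 165) + Z)*(-37 + 54) = (√(136 + 165) + 1912/489)*(-37 + 54) = (√301 + 1912/489)*17 = (1912/489 + √301)*17 = 32504/489 + 17*√301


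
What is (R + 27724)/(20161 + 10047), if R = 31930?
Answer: 29827/15104 ≈ 1.9748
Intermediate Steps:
(R + 27724)/(20161 + 10047) = (31930 + 27724)/(20161 + 10047) = 59654/30208 = 59654*(1/30208) = 29827/15104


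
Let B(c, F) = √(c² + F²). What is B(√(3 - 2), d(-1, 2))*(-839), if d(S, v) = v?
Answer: -839*√5 ≈ -1876.1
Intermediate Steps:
B(c, F) = √(F² + c²)
B(√(3 - 2), d(-1, 2))*(-839) = √(2² + (√(3 - 2))²)*(-839) = √(4 + (√1)²)*(-839) = √(4 + 1²)*(-839) = √(4 + 1)*(-839) = √5*(-839) = -839*√5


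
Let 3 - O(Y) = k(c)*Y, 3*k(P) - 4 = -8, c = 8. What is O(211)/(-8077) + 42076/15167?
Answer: 1006606105/367511577 ≈ 2.7390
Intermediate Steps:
k(P) = -4/3 (k(P) = 4/3 + (⅓)*(-8) = 4/3 - 8/3 = -4/3)
O(Y) = 3 + 4*Y/3 (O(Y) = 3 - (-4)*Y/3 = 3 + 4*Y/3)
O(211)/(-8077) + 42076/15167 = (3 + (4/3)*211)/(-8077) + 42076/15167 = (3 + 844/3)*(-1/8077) + 42076*(1/15167) = (853/3)*(-1/8077) + 42076/15167 = -853/24231 + 42076/15167 = 1006606105/367511577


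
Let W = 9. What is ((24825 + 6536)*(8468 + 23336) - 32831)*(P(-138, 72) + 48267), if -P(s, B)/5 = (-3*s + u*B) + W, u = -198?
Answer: 117123437203416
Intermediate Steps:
P(s, B) = -45 + 15*s + 990*B (P(s, B) = -5*((-3*s - 198*B) + 9) = -5*((-198*B - 3*s) + 9) = -5*(9 - 198*B - 3*s) = -45 + 15*s + 990*B)
((24825 + 6536)*(8468 + 23336) - 32831)*(P(-138, 72) + 48267) = ((24825 + 6536)*(8468 + 23336) - 32831)*((-45 + 15*(-138) + 990*72) + 48267) = (31361*31804 - 32831)*((-45 - 2070 + 71280) + 48267) = (997405244 - 32831)*(69165 + 48267) = 997372413*117432 = 117123437203416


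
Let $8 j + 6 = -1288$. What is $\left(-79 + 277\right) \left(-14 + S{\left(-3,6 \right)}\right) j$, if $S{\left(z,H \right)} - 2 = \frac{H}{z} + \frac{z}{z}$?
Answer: $\frac{832689}{2} \approx 4.1634 \cdot 10^{5}$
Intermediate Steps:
$S{\left(z,H \right)} = 3 + \frac{H}{z}$ ($S{\left(z,H \right)} = 2 + \left(\frac{H}{z} + \frac{z}{z}\right) = 2 + \left(\frac{H}{z} + 1\right) = 2 + \left(1 + \frac{H}{z}\right) = 3 + \frac{H}{z}$)
$j = - \frac{647}{4}$ ($j = - \frac{3}{4} + \frac{1}{8} \left(-1288\right) = - \frac{3}{4} - 161 = - \frac{647}{4} \approx -161.75$)
$\left(-79 + 277\right) \left(-14 + S{\left(-3,6 \right)}\right) j = \left(-79 + 277\right) \left(-14 + \left(3 + \frac{6}{-3}\right)\right) \left(- \frac{647}{4}\right) = 198 \left(-14 + \left(3 + 6 \left(- \frac{1}{3}\right)\right)\right) \left(- \frac{647}{4}\right) = 198 \left(-14 + \left(3 - 2\right)\right) \left(- \frac{647}{4}\right) = 198 \left(-14 + 1\right) \left(- \frac{647}{4}\right) = 198 \left(-13\right) \left(- \frac{647}{4}\right) = \left(-2574\right) \left(- \frac{647}{4}\right) = \frac{832689}{2}$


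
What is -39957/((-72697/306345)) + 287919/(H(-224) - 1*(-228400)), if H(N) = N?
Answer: 2793038274848583/16587710672 ≈ 1.6838e+5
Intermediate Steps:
-39957/((-72697/306345)) + 287919/(H(-224) - 1*(-228400)) = -39957/((-72697/306345)) + 287919/(-224 - 1*(-228400)) = -39957/((-72697*1/306345)) + 287919/(-224 + 228400) = -39957/(-72697/306345) + 287919/228176 = -39957*(-306345/72697) + 287919*(1/228176) = 12240627165/72697 + 287919/228176 = 2793038274848583/16587710672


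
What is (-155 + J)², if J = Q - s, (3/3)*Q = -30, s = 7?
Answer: 36864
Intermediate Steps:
Q = -30
J = -37 (J = -30 - 1*7 = -30 - 7 = -37)
(-155 + J)² = (-155 - 37)² = (-192)² = 36864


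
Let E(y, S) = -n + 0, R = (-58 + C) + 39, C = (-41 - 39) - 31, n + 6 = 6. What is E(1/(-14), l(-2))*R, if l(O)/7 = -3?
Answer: 0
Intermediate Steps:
n = 0 (n = -6 + 6 = 0)
l(O) = -21 (l(O) = 7*(-3) = -21)
C = -111 (C = -80 - 31 = -111)
R = -130 (R = (-58 - 111) + 39 = -169 + 39 = -130)
E(y, S) = 0 (E(y, S) = -1*0 + 0 = 0 + 0 = 0)
E(1/(-14), l(-2))*R = 0*(-130) = 0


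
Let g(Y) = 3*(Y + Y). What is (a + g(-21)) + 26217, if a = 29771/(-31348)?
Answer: 817870897/31348 ≈ 26090.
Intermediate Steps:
g(Y) = 6*Y (g(Y) = 3*(2*Y) = 6*Y)
a = -29771/31348 (a = 29771*(-1/31348) = -29771/31348 ≈ -0.94969)
(a + g(-21)) + 26217 = (-29771/31348 + 6*(-21)) + 26217 = (-29771/31348 - 126) + 26217 = -3979619/31348 + 26217 = 817870897/31348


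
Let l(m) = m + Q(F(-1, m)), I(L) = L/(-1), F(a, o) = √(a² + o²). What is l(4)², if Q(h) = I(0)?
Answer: 16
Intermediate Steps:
I(L) = -L (I(L) = L*(-1) = -L)
Q(h) = 0 (Q(h) = -1*0 = 0)
l(m) = m (l(m) = m + 0 = m)
l(4)² = 4² = 16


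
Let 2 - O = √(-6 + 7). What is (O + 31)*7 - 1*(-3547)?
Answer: 3771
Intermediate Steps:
O = 1 (O = 2 - √(-6 + 7) = 2 - √1 = 2 - 1*1 = 2 - 1 = 1)
(O + 31)*7 - 1*(-3547) = (1 + 31)*7 - 1*(-3547) = 32*7 + 3547 = 224 + 3547 = 3771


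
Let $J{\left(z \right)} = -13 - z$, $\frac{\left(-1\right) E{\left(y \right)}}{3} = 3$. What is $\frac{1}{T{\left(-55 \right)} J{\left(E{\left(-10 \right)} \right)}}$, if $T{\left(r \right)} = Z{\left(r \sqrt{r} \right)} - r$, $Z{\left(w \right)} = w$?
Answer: $- \frac{1}{12320} - \frac{i \sqrt{55}}{12320} \approx -8.1169 \cdot 10^{-5} - 0.00060196 i$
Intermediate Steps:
$E{\left(y \right)} = -9$ ($E{\left(y \right)} = \left(-3\right) 3 = -9$)
$T{\left(r \right)} = r^{\frac{3}{2}} - r$ ($T{\left(r \right)} = r \sqrt{r} - r = r^{\frac{3}{2}} - r$)
$\frac{1}{T{\left(-55 \right)} J{\left(E{\left(-10 \right)} \right)}} = \frac{1}{\left(\left(-55\right)^{\frac{3}{2}} - -55\right) \left(-13 - -9\right)} = \frac{1}{\left(- 55 i \sqrt{55} + 55\right) \left(-13 + 9\right)} = \frac{1}{\left(55 - 55 i \sqrt{55}\right) \left(-4\right)} = \frac{1}{55 - 55 i \sqrt{55}} \left(- \frac{1}{4}\right) = - \frac{1}{4 \left(55 - 55 i \sqrt{55}\right)}$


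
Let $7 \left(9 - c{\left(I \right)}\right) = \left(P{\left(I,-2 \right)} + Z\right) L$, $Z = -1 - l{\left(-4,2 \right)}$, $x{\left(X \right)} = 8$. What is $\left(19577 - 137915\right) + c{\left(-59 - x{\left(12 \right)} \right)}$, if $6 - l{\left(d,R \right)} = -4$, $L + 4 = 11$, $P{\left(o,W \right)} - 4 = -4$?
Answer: $-118318$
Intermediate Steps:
$P{\left(o,W \right)} = 0$ ($P{\left(o,W \right)} = 4 - 4 = 0$)
$L = 7$ ($L = -4 + 11 = 7$)
$l{\left(d,R \right)} = 10$ ($l{\left(d,R \right)} = 6 - -4 = 6 + 4 = 10$)
$Z = -11$ ($Z = -1 - 10 = -11$)
$c{\left(I \right)} = 20$ ($c{\left(I \right)} = 9 - \frac{\left(0 - 11\right) 7}{7} = 9 - \frac{\left(-11\right) 7}{7} = 9 - -11 = 9 + 11 = 20$)
$\left(19577 - 137915\right) + c{\left(-59 - x{\left(12 \right)} \right)} = \left(19577 - 137915\right) + 20 = -118338 + 20 = -118318$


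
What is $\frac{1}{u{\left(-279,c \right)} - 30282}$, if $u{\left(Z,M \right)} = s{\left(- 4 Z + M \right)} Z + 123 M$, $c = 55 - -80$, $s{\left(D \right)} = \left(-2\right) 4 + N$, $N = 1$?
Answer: $- \frac{1}{11724} \approx -8.5295 \cdot 10^{-5}$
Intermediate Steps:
$s{\left(D \right)} = -7$ ($s{\left(D \right)} = \left(-2\right) 4 + 1 = -8 + 1 = -7$)
$c = 135$ ($c = 55 + 80 = 135$)
$u{\left(Z,M \right)} = - 7 Z + 123 M$
$\frac{1}{u{\left(-279,c \right)} - 30282} = \frac{1}{\left(\left(-7\right) \left(-279\right) + 123 \cdot 135\right) - 30282} = \frac{1}{\left(1953 + 16605\right) - 30282} = \frac{1}{18558 - 30282} = \frac{1}{-11724} = - \frac{1}{11724}$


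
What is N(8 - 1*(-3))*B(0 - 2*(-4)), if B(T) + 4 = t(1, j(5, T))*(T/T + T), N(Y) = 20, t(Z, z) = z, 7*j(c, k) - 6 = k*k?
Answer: 1720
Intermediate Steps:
j(c, k) = 6/7 + k²/7 (j(c, k) = 6/7 + (k*k)/7 = 6/7 + k²/7)
B(T) = -4 + (1 + T)*(6/7 + T²/7) (B(T) = -4 + (6/7 + T²/7)*(T/T + T) = -4 + (6/7 + T²/7)*(1 + T) = -4 + (1 + T)*(6/7 + T²/7))
N(8 - 1*(-3))*B(0 - 2*(-4)) = 20*(-22/7 + (0 - 2*(-4))²/7 + (0 - 2*(-4))*(6 + (0 - 2*(-4))²)/7) = 20*(-22/7 + (0 + 8)²/7 + (0 + 8)*(6 + (0 + 8)²)/7) = 20*(-22/7 + (⅐)*8² + (⅐)*8*(6 + 8²)) = 20*(-22/7 + (⅐)*64 + (⅐)*8*(6 + 64)) = 20*(-22/7 + 64/7 + (⅐)*8*70) = 20*(-22/7 + 64/7 + 80) = 20*86 = 1720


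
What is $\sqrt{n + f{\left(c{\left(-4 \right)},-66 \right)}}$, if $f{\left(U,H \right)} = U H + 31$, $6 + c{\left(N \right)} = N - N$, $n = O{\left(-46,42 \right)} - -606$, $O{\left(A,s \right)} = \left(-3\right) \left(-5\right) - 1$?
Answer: $\sqrt{1047} \approx 32.357$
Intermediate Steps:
$O{\left(A,s \right)} = 14$ ($O{\left(A,s \right)} = 15 - 1 = 14$)
$n = 620$ ($n = 14 - -606 = 14 + 606 = 620$)
$c{\left(N \right)} = -6$ ($c{\left(N \right)} = -6 + \left(N - N\right) = -6 + 0 = -6$)
$f{\left(U,H \right)} = 31 + H U$ ($f{\left(U,H \right)} = H U + 31 = 31 + H U$)
$\sqrt{n + f{\left(c{\left(-4 \right)},-66 \right)}} = \sqrt{620 + \left(31 - -396\right)} = \sqrt{620 + \left(31 + 396\right)} = \sqrt{620 + 427} = \sqrt{1047}$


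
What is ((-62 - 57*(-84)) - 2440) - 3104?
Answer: -818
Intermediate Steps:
((-62 - 57*(-84)) - 2440) - 3104 = ((-62 + 4788) - 2440) - 3104 = (4726 - 2440) - 3104 = 2286 - 3104 = -818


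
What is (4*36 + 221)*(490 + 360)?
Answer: 310250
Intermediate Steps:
(4*36 + 221)*(490 + 360) = (144 + 221)*850 = 365*850 = 310250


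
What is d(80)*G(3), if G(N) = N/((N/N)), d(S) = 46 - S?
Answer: -102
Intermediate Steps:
G(N) = N (G(N) = N/1 = N*1 = N)
d(80)*G(3) = (46 - 1*80)*3 = (46 - 80)*3 = -34*3 = -102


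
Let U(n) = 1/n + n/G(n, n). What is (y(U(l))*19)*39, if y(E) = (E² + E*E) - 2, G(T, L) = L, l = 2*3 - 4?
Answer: 3705/2 ≈ 1852.5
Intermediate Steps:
l = 2 (l = 6 - 4 = 2)
U(n) = 1 + 1/n (U(n) = 1/n + n/n = 1/n + 1 = 1 + 1/n)
y(E) = -2 + 2*E² (y(E) = (E² + E²) - 2 = 2*E² - 2 = -2 + 2*E²)
(y(U(l))*19)*39 = ((-2 + 2*((1 + 2)/2)²)*19)*39 = ((-2 + 2*((½)*3)²)*19)*39 = ((-2 + 2*(3/2)²)*19)*39 = ((-2 + 2*(9/4))*19)*39 = ((-2 + 9/2)*19)*39 = ((5/2)*19)*39 = (95/2)*39 = 3705/2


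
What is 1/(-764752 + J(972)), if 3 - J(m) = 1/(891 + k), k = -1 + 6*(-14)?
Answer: -806/616387695 ≈ -1.3076e-6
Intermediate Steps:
k = -85 (k = -1 - 84 = -85)
J(m) = 2417/806 (J(m) = 3 - 1/(891 - 85) = 3 - 1/806 = 2417/806)
1/(-764752 + J(972)) = 1/(-764752 + 2417/806) = 1/(-616387695/806) = -806/616387695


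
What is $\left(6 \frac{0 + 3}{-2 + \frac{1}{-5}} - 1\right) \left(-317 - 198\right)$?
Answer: $\frac{52015}{11} \approx 4728.6$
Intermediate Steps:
$\left(6 \frac{0 + 3}{-2 + \frac{1}{-5}} - 1\right) \left(-317 - 198\right) = \left(6 \frac{3}{-2 - \frac{1}{5}} - 1\right) \left(-317 - 198\right) = \left(6 \frac{3}{- \frac{11}{5}} - 1\right) \left(-515\right) = \left(6 \cdot 3 \left(- \frac{5}{11}\right) - 1\right) \left(-515\right) = \left(6 \left(- \frac{15}{11}\right) - 1\right) \left(-515\right) = \left(- \frac{90}{11} - 1\right) \left(-515\right) = \left(- \frac{101}{11}\right) \left(-515\right) = \frac{52015}{11}$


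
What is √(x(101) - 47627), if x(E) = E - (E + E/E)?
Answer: 126*I*√3 ≈ 218.24*I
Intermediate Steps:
x(E) = -1 (x(E) = E - (E + 1) = E - (1 + E) = E + (-1 - E) = -1)
√(x(101) - 47627) = √(-1 - 47627) = √(-47628) = 126*I*√3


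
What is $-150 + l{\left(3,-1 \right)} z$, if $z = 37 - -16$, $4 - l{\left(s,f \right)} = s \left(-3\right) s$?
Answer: $1493$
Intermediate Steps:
$l{\left(s,f \right)} = 4 + 3 s^{2}$ ($l{\left(s,f \right)} = 4 - s \left(-3\right) s = 4 - - 3 s s = 4 - - 3 s^{2} = 4 + 3 s^{2}$)
$z = 53$ ($z = 37 + 16 = 53$)
$-150 + l{\left(3,-1 \right)} z = -150 + \left(4 + 3 \cdot 3^{2}\right) 53 = -150 + \left(4 + 3 \cdot 9\right) 53 = -150 + \left(4 + 27\right) 53 = -150 + 31 \cdot 53 = -150 + 1643 = 1493$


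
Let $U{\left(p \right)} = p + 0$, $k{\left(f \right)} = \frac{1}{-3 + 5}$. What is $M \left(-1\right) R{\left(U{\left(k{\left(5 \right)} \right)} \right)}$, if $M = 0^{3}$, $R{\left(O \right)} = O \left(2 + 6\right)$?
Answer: $0$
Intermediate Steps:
$k{\left(f \right)} = \frac{1}{2}$
$U{\left(p \right)} = p$
$R{\left(O \right)} = 8 O$ ($R{\left(O \right)} = O 8 = 8 O$)
$M = 0$
$M \left(-1\right) R{\left(U{\left(k{\left(5 \right)} \right)} \right)} = 0 \left(-1\right) 8 \cdot \frac{1}{2} = 0 \cdot 4 = 0$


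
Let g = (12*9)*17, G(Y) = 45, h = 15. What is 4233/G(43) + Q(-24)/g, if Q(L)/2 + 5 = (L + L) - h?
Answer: 12689/135 ≈ 93.993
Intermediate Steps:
Q(L) = -40 + 4*L (Q(L) = -10 + 2*((L + L) - 1*15) = -10 + 2*(2*L - 15) = -10 + 2*(-15 + 2*L) = -10 + (-30 + 4*L) = -40 + 4*L)
g = 1836 (g = 108*17 = 1836)
4233/G(43) + Q(-24)/g = 4233/45 + (-40 + 4*(-24))/1836 = 4233*(1/45) + (-40 - 96)*(1/1836) = 1411/15 - 136*1/1836 = 1411/15 - 2/27 = 12689/135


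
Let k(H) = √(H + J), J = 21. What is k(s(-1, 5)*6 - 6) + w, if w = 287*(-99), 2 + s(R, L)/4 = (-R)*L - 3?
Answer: -28413 + √15 ≈ -28409.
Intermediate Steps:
s(R, L) = -20 - 4*L*R (s(R, L) = -8 + 4*((-R)*L - 3) = -8 + 4*(-L*R - 3) = -8 + 4*(-3 - L*R) = -8 + (-12 - 4*L*R) = -20 - 4*L*R)
k(H) = √(21 + H) (k(H) = √(H + 21) = √(21 + H))
w = -28413
k(s(-1, 5)*6 - 6) + w = √(21 + ((-20 - 4*5*(-1))*6 - 6)) - 28413 = √(21 + ((-20 + 20)*6 - 6)) - 28413 = √(21 + (0*6 - 6)) - 28413 = √(21 + (0 - 6)) - 28413 = √(21 - 6) - 28413 = √15 - 28413 = -28413 + √15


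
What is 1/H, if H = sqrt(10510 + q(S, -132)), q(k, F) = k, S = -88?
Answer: sqrt(1158)/3474 ≈ 0.0097955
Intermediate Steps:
H = 3*sqrt(1158) (H = sqrt(10510 - 88) = sqrt(10422) = 3*sqrt(1158) ≈ 102.09)
1/H = 1/(3*sqrt(1158)) = sqrt(1158)/3474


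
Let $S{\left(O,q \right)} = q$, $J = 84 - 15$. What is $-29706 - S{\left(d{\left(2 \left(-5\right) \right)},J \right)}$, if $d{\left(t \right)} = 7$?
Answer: $-29775$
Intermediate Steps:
$J = 69$ ($J = 84 - 15 = 69$)
$-29706 - S{\left(d{\left(2 \left(-5\right) \right)},J \right)} = -29706 - 69 = -29775$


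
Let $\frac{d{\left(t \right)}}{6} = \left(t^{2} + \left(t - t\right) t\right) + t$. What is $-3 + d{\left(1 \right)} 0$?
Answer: $-3$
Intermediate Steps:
$d{\left(t \right)} = 6 t + 6 t^{2}$ ($d{\left(t \right)} = 6 \left(\left(t^{2} + \left(t - t\right) t\right) + t\right) = 6 \left(\left(t^{2} + 0 t\right) + t\right) = 6 \left(\left(t^{2} + 0\right) + t\right) = 6 \left(t^{2} + t\right) = 6 \left(t + t^{2}\right) = 6 t + 6 t^{2}$)
$-3 + d{\left(1 \right)} 0 = -3 + 6 \cdot 1 \left(1 + 1\right) 0 = -3 + 6 \cdot 1 \cdot 2 \cdot 0 = -3 + 12 \cdot 0 = -3 + 0 = -3$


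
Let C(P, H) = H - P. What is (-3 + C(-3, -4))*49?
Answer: -196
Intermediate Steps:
(-3 + C(-3, -4))*49 = (-3 + (-4 - 1*(-3)))*49 = (-3 + (-4 + 3))*49 = (-3 - 1)*49 = -4*49 = -196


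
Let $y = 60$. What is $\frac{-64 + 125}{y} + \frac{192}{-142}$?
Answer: $- \frac{1429}{4260} \approx -0.33545$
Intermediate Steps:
$\frac{-64 + 125}{y} + \frac{192}{-142} = \frac{-64 + 125}{60} + \frac{192}{-142} = 61 \cdot \frac{1}{60} + 192 \left(- \frac{1}{142}\right) = \frac{61}{60} - \frac{96}{71} = - \frac{1429}{4260}$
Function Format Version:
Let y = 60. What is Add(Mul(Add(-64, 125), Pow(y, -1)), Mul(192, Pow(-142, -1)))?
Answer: Rational(-1429, 4260) ≈ -0.33545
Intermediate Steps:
Add(Mul(Add(-64, 125), Pow(y, -1)), Mul(192, Pow(-142, -1))) = Add(Mul(Add(-64, 125), Pow(60, -1)), Mul(192, Pow(-142, -1))) = Add(Mul(61, Rational(1, 60)), Mul(192, Rational(-1, 142))) = Add(Rational(61, 60), Rational(-96, 71)) = Rational(-1429, 4260)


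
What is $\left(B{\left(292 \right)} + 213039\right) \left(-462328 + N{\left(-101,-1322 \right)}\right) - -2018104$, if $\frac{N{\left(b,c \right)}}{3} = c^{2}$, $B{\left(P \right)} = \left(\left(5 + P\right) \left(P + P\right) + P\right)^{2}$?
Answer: $144309981576100740$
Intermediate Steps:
$B{\left(P \right)} = \left(P + 2 P \left(5 + P\right)\right)^{2}$ ($B{\left(P \right)} = \left(\left(5 + P\right) 2 P + P\right)^{2} = \left(2 P \left(5 + P\right) + P\right)^{2} = \left(P + 2 P \left(5 + P\right)\right)^{2}$)
$N{\left(b,c \right)} = 3 c^{2}$
$\left(B{\left(292 \right)} + 213039\right) \left(-462328 + N{\left(-101,-1322 \right)}\right) - -2018104 = \left(292^{2} \left(11 + 2 \cdot 292\right)^{2} + 213039\right) \left(-462328 + 3 \left(-1322\right)^{2}\right) - -2018104 = \left(85264 \left(11 + 584\right)^{2} + 213039\right) \left(-462328 + 3 \cdot 1747684\right) + 2018104 = \left(85264 \cdot 595^{2} + 213039\right) \left(-462328 + 5243052\right) + 2018104 = \left(85264 \cdot 354025 + 213039\right) 4780724 + 2018104 = \left(30185587600 + 213039\right) 4780724 + 2018104 = 30185800639 \cdot 4780724 + 2018104 = 144309981574082636 + 2018104 = 144309981576100740$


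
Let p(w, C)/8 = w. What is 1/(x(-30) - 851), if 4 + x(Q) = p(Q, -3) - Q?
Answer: -1/1065 ≈ -0.00093897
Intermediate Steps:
p(w, C) = 8*w
x(Q) = -4 + 7*Q (x(Q) = -4 + (8*Q - Q) = -4 + 7*Q)
1/(x(-30) - 851) = 1/((-4 + 7*(-30)) - 851) = 1/((-4 - 210) - 851) = 1/(-214 - 851) = 1/(-1065) = -1/1065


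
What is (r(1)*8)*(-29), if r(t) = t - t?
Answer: 0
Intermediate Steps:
r(t) = 0
(r(1)*8)*(-29) = (0*8)*(-29) = 0*(-29) = 0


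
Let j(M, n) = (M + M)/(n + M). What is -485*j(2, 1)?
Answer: -1940/3 ≈ -646.67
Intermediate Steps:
j(M, n) = 2*M/(M + n) (j(M, n) = (2*M)/(M + n) = 2*M/(M + n))
-485*j(2, 1) = -970*2/(2 + 1) = -970*2/3 = -485*4/3 = -1940/3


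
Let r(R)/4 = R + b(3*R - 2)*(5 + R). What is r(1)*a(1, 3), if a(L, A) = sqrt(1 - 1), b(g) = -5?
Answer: 0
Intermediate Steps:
a(L, A) = 0 (a(L, A) = sqrt(0) = 0)
r(R) = -100 - 16*R (r(R) = 4*(R - 5*(5 + R)) = 4*(R + (-25 - 5*R)) = 4*(-25 - 4*R) = -100 - 16*R)
r(1)*a(1, 3) = (-100 - 16*1)*0 = (-100 - 16)*0 = -116*0 = 0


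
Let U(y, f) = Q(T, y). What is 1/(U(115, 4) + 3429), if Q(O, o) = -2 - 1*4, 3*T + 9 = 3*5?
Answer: 1/3423 ≈ 0.00029214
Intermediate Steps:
T = 2 (T = -3 + (3*5)/3 = -3 + (⅓)*15 = -3 + 5 = 2)
Q(O, o) = -6 (Q(O, o) = -2 - 4 = -6)
U(y, f) = -6
1/(U(115, 4) + 3429) = 1/(-6 + 3429) = 1/3423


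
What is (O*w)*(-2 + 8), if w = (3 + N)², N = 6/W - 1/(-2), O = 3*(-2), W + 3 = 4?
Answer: -3249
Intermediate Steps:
W = 1 (W = -3 + 4 = 1)
O = -6
N = 13/2 (N = 6/1 - 1/(-2) = 6*1 - 1*(-½) = 6 + ½ = 13/2 ≈ 6.5000)
w = 361/4 (w = (3 + 13/2)² = (19/2)² = 361/4 ≈ 90.250)
(O*w)*(-2 + 8) = (-6*361/4)*(-2 + 8) = -1083/2*6 = -3249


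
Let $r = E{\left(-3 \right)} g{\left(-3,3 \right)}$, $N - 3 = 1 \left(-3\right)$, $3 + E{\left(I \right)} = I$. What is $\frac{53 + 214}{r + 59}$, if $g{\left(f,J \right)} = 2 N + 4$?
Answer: $\frac{267}{35} \approx 7.6286$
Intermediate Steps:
$E{\left(I \right)} = -3 + I$
$N = 0$ ($N = 3 + 1 \left(-3\right) = 3 - 3 = 0$)
$g{\left(f,J \right)} = 4$ ($g{\left(f,J \right)} = 2 \cdot 0 + 4 = 0 + 4 = 4$)
$r = -24$ ($r = \left(-3 - 3\right) 4 = \left(-6\right) 4 = -24$)
$\frac{53 + 214}{r + 59} = \frac{53 + 214}{-24 + 59} = \frac{267}{35}$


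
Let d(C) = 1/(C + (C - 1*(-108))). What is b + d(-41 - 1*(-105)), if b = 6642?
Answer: 1567513/236 ≈ 6642.0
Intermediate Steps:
d(C) = 1/(108 + 2*C) (d(C) = 1/(C + (C + 108)) = 1/(C + (108 + C)) = 1/(108 + 2*C))
b + d(-41 - 1*(-105)) = 6642 + 1/(2*(54 + (-41 - 1*(-105)))) = 6642 + 1/(2*(54 + (-41 + 105))) = 6642 + 1/(2*(54 + 64)) = 6642 + (1/2)/118 = 6642 + (1/2)*(1/118) = 6642 + 1/236 = 1567513/236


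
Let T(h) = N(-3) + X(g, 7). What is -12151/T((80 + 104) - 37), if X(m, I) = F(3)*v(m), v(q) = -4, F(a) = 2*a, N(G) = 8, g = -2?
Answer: 12151/16 ≈ 759.44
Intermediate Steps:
X(m, I) = -24 (X(m, I) = (2*3)*(-4) = 6*(-4) = -24)
T(h) = -16 (T(h) = 8 - 24 = -16)
-12151/T((80 + 104) - 37) = -12151/(-16) = -12151*(-1/16) = 12151/16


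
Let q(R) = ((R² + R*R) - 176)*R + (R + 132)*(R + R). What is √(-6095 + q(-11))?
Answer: I*√9483 ≈ 97.381*I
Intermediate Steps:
q(R) = R*(-176 + 2*R²) + 2*R*(132 + R) (q(R) = ((R² + R²) - 176)*R + (132 + R)*(2*R) = (2*R² - 176)*R + 2*R*(132 + R) = (-176 + 2*R²)*R + 2*R*(132 + R) = R*(-176 + 2*R²) + 2*R*(132 + R))
√(-6095 + q(-11)) = √(-6095 + 2*(-11)*(44 - 11 + (-11)²)) = √(-6095 + 2*(-11)*(44 - 11 + 121)) = √(-6095 + 2*(-11)*154) = √(-6095 - 3388) = √(-9483) = I*√9483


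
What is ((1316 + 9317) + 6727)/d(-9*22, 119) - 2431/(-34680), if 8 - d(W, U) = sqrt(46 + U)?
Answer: -283300757/206040 - 17360*sqrt(165)/101 ≈ -3582.8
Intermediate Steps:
d(W, U) = 8 - sqrt(46 + U)
((1316 + 9317) + 6727)/d(-9*22, 119) - 2431/(-34680) = ((1316 + 9317) + 6727)/(8 - sqrt(46 + 119)) - 2431/(-34680) = (10633 + 6727)/(8 - sqrt(165)) - 2431*(-1/34680) = 17360/(8 - sqrt(165)) + 143/2040 = 143/2040 + 17360/(8 - sqrt(165))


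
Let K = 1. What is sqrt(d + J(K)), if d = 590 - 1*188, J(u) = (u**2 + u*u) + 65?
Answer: sqrt(469) ≈ 21.656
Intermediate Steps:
J(u) = 65 + 2*u**2 (J(u) = (u**2 + u**2) + 65 = 2*u**2 + 65 = 65 + 2*u**2)
d = 402 (d = 590 - 188 = 402)
sqrt(d + J(K)) = sqrt(402 + (65 + 2*1**2)) = sqrt(402 + (65 + 2*1)) = sqrt(402 + (65 + 2)) = sqrt(402 + 67) = sqrt(469)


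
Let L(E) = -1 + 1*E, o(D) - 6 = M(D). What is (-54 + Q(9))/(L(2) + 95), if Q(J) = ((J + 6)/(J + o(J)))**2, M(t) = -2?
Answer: -2967/5408 ≈ -0.54863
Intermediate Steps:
o(D) = 4 (o(D) = 6 - 2 = 4)
L(E) = -1 + E
Q(J) = (6 + J)**2/(4 + J)**2 (Q(J) = ((J + 6)/(J + 4))**2 = ((6 + J)/(4 + J))**2 = (6 + J)**2/(4 + J)**2)
(-54 + Q(9))/(L(2) + 95) = (-54 + (6 + 9)**2/(4 + 9)**2)/((-1 + 2) + 95) = (-54 + 15**2/13**2)/(1 + 95) = (-54 + (1/169)*225)/96 = (-54 + 225/169)*(1/96) = -8901/169*1/96 = -2967/5408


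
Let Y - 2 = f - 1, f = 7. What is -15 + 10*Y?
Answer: 65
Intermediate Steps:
Y = 8 (Y = 2 + (7 - 1) = 2 + 6 = 8)
-15 + 10*Y = -15 + 10*8 = -15 + 80 = 65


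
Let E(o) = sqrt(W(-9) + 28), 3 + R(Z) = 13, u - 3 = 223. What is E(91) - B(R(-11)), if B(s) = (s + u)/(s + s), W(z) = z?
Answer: -59/5 + sqrt(19) ≈ -7.4411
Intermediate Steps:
u = 226 (u = 3 + 223 = 226)
R(Z) = 10 (R(Z) = -3 + 13 = 10)
B(s) = (226 + s)/(2*s) (B(s) = (s + 226)/(s + s) = (226 + s)/((2*s)) = (226 + s)*(1/(2*s)) = (226 + s)/(2*s))
E(o) = sqrt(19) (E(o) = sqrt(-9 + 28) = sqrt(19))
E(91) - B(R(-11)) = sqrt(19) - (226 + 10)/(2*10) = sqrt(19) - 236/(2*10) = sqrt(19) - 1*59/5 = sqrt(19) - 59/5 = -59/5 + sqrt(19)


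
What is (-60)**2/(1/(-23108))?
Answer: -83188800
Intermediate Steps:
(-60)**2/(1/(-23108)) = 3600/(-1/23108) = 3600*(-23108) = -83188800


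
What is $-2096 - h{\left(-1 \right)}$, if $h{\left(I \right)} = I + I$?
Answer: $-2094$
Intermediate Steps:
$h{\left(I \right)} = 2 I$
$-2096 - h{\left(-1 \right)} = -2096 - 2 \left(-1\right) = -2096 - -2 = -2096 + 2 = -2094$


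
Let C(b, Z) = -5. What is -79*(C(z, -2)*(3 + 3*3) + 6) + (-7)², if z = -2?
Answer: 4315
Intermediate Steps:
-79*(C(z, -2)*(3 + 3*3) + 6) + (-7)² = -79*(-5*(3 + 3*3) + 6) + (-7)² = -79*(-5*(3 + 9) + 6) + 49 = -79*(-5*12 + 6) + 49 = -79*(-60 + 6) + 49 = -79*(-54) + 49 = 4266 + 49 = 4315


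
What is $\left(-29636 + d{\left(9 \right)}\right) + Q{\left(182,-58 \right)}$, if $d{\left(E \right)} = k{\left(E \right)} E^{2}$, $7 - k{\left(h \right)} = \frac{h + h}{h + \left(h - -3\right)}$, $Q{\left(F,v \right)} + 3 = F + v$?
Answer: $- \frac{203122}{7} \approx -29017.0$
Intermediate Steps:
$Q{\left(F,v \right)} = -3 + F + v$ ($Q{\left(F,v \right)} = -3 + \left(F + v\right) = -3 + F + v$)
$k{\left(h \right)} = 7 - \frac{2 h}{3 + 2 h}$ ($k{\left(h \right)} = 7 - \frac{h + h}{h + \left(h - -3\right)} = 7 - \frac{2 h}{h + \left(h + 3\right)} = 7 - \frac{2 h}{h + \left(3 + h\right)} = 7 - \frac{2 h}{3 + 2 h}$)
$d{\left(E \right)} = \frac{3 E^{2} \left(7 + 4 E\right)}{3 + 2 E}$ ($d{\left(E \right)} = \frac{3 \left(7 + 4 E\right)}{3 + 2 E} E^{2} = \frac{3 E^{2} \left(7 + 4 E\right)}{3 + 2 E}$)
$\left(-29636 + d{\left(9 \right)}\right) + Q{\left(182,-58 \right)} = \left(-29636 + \frac{9^{2} \left(21 + 12 \cdot 9\right)}{3 + 2 \cdot 9}\right) - -121 = \left(-29636 + \frac{81 \left(21 + 108\right)}{3 + 18}\right) + 121 = \left(-29636 + 81 \cdot \frac{1}{21} \cdot 129\right) + 121 = \left(-29636 + \frac{3483}{7}\right) + 121 = - \frac{203969}{7} + 121 = - \frac{203122}{7}$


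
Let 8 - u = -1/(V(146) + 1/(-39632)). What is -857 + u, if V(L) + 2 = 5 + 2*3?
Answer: -302787631/356687 ≈ -848.89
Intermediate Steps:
V(L) = 9 (V(L) = -2 + (5 + 2*3) = -2 + (5 + 6) = -2 + 11 = 9)
u = 2893128/356687 (u = 8 - (-1)/(9 + 1/(-39632)) = 8 - (-1)/(9 - 1/39632) = 8 - (-1)/356687/39632 = 8 - (-1)*39632/356687 = 8 - 1*(-39632/356687) = 8 + 39632/356687 = 2893128/356687 ≈ 8.1111)
-857 + u = -857 + 2893128/356687 = -302787631/356687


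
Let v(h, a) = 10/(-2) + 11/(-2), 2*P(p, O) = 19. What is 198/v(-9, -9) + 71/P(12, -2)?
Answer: -1514/133 ≈ -11.383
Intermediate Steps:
P(p, O) = 19/2 (P(p, O) = (½)*19 = 19/2)
v(h, a) = -21/2 (v(h, a) = 10*(-½) + 11*(-½) = -5 - 11/2 = -21/2)
198/v(-9, -9) + 71/P(12, -2) = 198/(-21/2) + 71/(19/2) = 198*(-2/21) + 71*(2/19) = -132/7 + 142/19 = -1514/133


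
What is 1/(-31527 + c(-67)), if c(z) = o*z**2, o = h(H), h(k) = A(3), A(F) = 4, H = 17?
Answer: -1/13571 ≈ -7.3686e-5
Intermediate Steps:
h(k) = 4
o = 4
c(z) = 4*z**2
1/(-31527 + c(-67)) = 1/(-31527 + 4*(-67)**2) = 1/(-31527 + 4*4489) = 1/(-31527 + 17956) = 1/(-13571) = -1/13571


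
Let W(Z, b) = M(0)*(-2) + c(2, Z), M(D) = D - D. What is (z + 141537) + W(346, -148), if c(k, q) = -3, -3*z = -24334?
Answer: 448936/3 ≈ 1.4965e+5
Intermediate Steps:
z = 24334/3 (z = -⅓*(-24334) = 24334/3 ≈ 8111.3)
M(D) = 0
W(Z, b) = -3 (W(Z, b) = 0*(-2) - 3 = 0 - 3 = -3)
(z + 141537) + W(346, -148) = (24334/3 + 141537) - 3 = 448945/3 - 3 = 448936/3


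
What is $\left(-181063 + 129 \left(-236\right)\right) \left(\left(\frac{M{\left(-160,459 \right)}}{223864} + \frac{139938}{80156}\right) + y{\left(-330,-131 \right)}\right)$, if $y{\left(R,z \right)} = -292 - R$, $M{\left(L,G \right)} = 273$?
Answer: $- \frac{37712892522964921}{4486010696} \approx -8.4068 \cdot 10^{6}$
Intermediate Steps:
$\left(-181063 + 129 \left(-236\right)\right) \left(\left(\frac{M{\left(-160,459 \right)}}{223864} + \frac{139938}{80156}\right) + y{\left(-330,-131 \right)}\right) = \left(-181063 + 129 \left(-236\right)\right) \left(\left(\frac{273}{223864} + \frac{139938}{80156}\right) - -38\right) = \left(-181063 - 30444\right) \left(\left(273 \cdot \frac{1}{223864} + 139938 \cdot \frac{1}{80156}\right) + \left(-292 + 330\right)\right) = - 211507 \left(\left(\frac{273}{223864} + \frac{69969}{40078}\right) + 38\right) = - 211507 \left(\frac{7837240755}{4486010696} + 38\right) = \left(-211507\right) \frac{178305647203}{4486010696} = - \frac{37712892522964921}{4486010696}$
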